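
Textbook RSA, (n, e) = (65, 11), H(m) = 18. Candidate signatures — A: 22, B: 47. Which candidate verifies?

B

Candidate A: 22^2 = 484 ≡ 29; 22^4 ≡ 29^2 = 841 ≡ 61; 22^8 ≡ 61^2 = 3721 ≡ 16; 11 = 8 + 2 + 1, so 22^11 ≡ 16·29·22 ≡ 3 (mod 65)
Candidate B: 47^2 = 2209 ≡ 64; 47^4 ≡ 64^2 = 4096 ≡ 1; 47^8 ≡ 1^2 = 1; 11 = 8 + 2 + 1, so 47^11 ≡ 1·64·47 ≡ 18 (mod 65)
  → matches H(m) = 18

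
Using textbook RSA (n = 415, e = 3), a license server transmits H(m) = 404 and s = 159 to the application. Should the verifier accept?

Squares mod 415: s^1≡159, s^2≡381
3 = 2 + 1, so s^3 ≡ 381·159 ≡ 404 (mod 415)
s^3 mod 415 = 404 matches H(m).

accept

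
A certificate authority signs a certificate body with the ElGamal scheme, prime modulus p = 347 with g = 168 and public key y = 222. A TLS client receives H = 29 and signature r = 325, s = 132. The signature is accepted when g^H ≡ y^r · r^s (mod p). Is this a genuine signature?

genuine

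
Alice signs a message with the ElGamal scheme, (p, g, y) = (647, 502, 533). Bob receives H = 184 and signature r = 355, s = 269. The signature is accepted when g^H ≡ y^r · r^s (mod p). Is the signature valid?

valid

Left side g^H mod p:
502^2 = 252004 ≡ 321
502^4 ≡ 321^2 = 103041 ≡ 168
502^8 ≡ 168^2 = 28224 ≡ 403
502^16 ≡ 403^2 = 162409 ≡ 12
502^32 ≡ 12^2 = 144
502^64 ≡ 144^2 = 20736 ≡ 32
502^128 ≡ 32^2 = 1024 ≡ 377
184 = 128 + 32 + 16 + 8, so 502^184 ≡ 377·144·12·403 ≡ 343 (mod 647)
Right side y^r · r^s mod p:
533^2 = 284089 ≡ 56
533^4 ≡ 56^2 = 3136 ≡ 548
533^8 ≡ 548^2 = 300304 ≡ 96
533^16 ≡ 96^2 = 9216 ≡ 158
533^32 ≡ 158^2 = 24964 ≡ 378
533^64 ≡ 378^2 = 142884 ≡ 544
533^128 ≡ 544^2 = 295936 ≡ 257
533^256 ≡ 257^2 = 66049 ≡ 55
355 = 256 + 64 + 32 + 2 + 1, so 533^355 ≡ 55·544·378·56·533 ≡ 378 (mod 647)
355^2 = 126025 ≡ 507
355^4 ≡ 507^2 = 257049 ≡ 190
355^8 ≡ 190^2 = 36100 ≡ 515
355^16 ≡ 515^2 = 265225 ≡ 602
355^32 ≡ 602^2 = 362404 ≡ 84
355^64 ≡ 84^2 = 7056 ≡ 586
355^128 ≡ 586^2 = 343396 ≡ 486
355^256 ≡ 486^2 = 236196 ≡ 41
269 = 256 + 8 + 4 + 1, so 355^269 ≡ 41·515·190·355 ≡ 588 (mod 647)
378·588 = 222264 ≡ 343 (mod 647)
343 ≡ 343 (mod 647), so the signature is genuine.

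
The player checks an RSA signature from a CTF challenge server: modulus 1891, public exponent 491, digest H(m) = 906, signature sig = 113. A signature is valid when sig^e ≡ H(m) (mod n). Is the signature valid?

valid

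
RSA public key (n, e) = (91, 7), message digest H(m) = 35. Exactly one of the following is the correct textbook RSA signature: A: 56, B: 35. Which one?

Candidate A: Squares mod 91: 56^1≡56, 56^2≡42, 56^4≡35; 7 = 4 + 2 + 1, so 56^7 ≡ 35·42·56 ≡ 56 (mod 91)
Candidate B: Squares mod 91: 35^1≡35, 35^2≡42, 35^4≡35; 7 = 4 + 2 + 1, so 35^7 ≡ 35·42·35 ≡ 35 (mod 91)
  → matches H(m) = 35

B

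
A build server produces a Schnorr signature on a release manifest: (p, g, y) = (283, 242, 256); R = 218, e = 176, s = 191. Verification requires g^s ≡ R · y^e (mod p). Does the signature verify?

g^s mod p:
242^2 = 58564 ≡ 266
242^4 ≡ 266^2 = 70756 ≡ 6
242^8 ≡ 6^2 = 36
242^16 ≡ 36^2 = 1296 ≡ 164
242^32 ≡ 164^2 = 26896 ≡ 11
242^64 ≡ 11^2 = 121
242^128 ≡ 121^2 = 14641 ≡ 208
191 = 128 + 32 + 16 + 8 + 4 + 2 + 1, so 242^191 ≡ 208·11·164·36·6·266·242 ≡ 104 (mod 283)
R · y^e mod p:
256^2 = 65536 ≡ 163
256^4 ≡ 163^2 = 26569 ≡ 250
256^8 ≡ 250^2 = 62500 ≡ 240
256^16 ≡ 240^2 = 57600 ≡ 151
256^32 ≡ 151^2 = 22801 ≡ 161
256^64 ≡ 161^2 = 25921 ≡ 168
256^128 ≡ 168^2 = 28224 ≡ 207
176 = 128 + 32 + 16, so 256^176 ≡ 207·161·151 ≡ 71 (mod 283)
218·71 = 15478 ≡ 196 (mod 283)
104 ≠ 196; the check fails.

does not verify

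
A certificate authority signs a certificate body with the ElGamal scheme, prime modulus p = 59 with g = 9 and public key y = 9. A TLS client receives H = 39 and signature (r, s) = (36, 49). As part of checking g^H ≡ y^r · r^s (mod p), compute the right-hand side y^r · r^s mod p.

9^36 mod 59 = 16
36^49 mod 59 = 21
y^r · r^s ≡ 16·21 = 336 ≡ 41 (mod 59)

41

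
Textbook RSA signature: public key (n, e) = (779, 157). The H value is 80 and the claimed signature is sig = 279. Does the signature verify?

sig^157 mod 779 = 699
The recovered value 699 does not match the digest 80.

does not verify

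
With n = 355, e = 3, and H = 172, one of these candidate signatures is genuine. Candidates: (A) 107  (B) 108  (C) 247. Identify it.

B

Candidate A: Squares mod 355: 107^1≡107, 107^2≡89; 3 = 2 + 1, so 107^3 ≡ 89·107 ≡ 293 (mod 355)
Candidate B: Squares mod 355: 108^1≡108, 108^2≡304; 3 = 2 + 1, so 108^3 ≡ 304·108 ≡ 172 (mod 355)
  → matches H = 172
Candidate C: Squares mod 355: 247^1≡247, 247^2≡304; 3 = 2 + 1, so 247^3 ≡ 304·247 ≡ 183 (mod 355)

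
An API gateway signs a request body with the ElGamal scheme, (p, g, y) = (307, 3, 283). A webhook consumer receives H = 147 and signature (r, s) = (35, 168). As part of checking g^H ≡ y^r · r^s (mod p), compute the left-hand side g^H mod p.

Squares mod 307: 3^1≡3, 3^2≡9, 3^4≡81, 3^8≡114, 3^16≡102, 3^32≡273, 3^64≡235, 3^128≡272
147 = 128 + 16 + 2 + 1, so 3^147 ≡ 272·102·9·3 ≡ 8 (mod 307)

8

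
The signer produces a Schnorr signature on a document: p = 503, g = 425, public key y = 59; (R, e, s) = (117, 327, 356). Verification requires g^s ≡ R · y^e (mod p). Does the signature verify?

g^s mod p:
Squares mod 503: 425^1≡425, 425^2≡48, 425^4≡292, 425^8≡257, 425^16≡156, 425^32≡192, 425^64≡145, 425^128≡402, 425^256≡141
356 = 256 + 64 + 32 + 4, so 425^356 ≡ 141·145·192·292 ≡ 128 (mod 503)
R · y^e mod p:
Squares mod 503: 59^1≡59, 59^2≡463, 59^4≡91, 59^8≡233, 59^16≡468, 59^32≡219, 59^64≡176, 59^128≡293, 59^256≡339
327 = 256 + 64 + 4 + 2 + 1, so 59^327 ≡ 339·176·91·463·59 ≡ 474 (mod 503)
117·474 = 55458 ≡ 128 (mod 503)
128 ≡ 128 (mod 503); signature holds.

verifies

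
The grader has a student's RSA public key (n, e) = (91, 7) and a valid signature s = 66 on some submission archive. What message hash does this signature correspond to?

s^7 mod 91 = 66

66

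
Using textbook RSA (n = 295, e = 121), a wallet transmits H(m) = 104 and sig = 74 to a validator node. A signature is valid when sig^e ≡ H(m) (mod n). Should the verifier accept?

sig^2 ≡ 74^2 = 5476 ≡ 166
sig^4 ≡ 166^2 = 27556 ≡ 121
sig^8 ≡ 121^2 = 14641 ≡ 186
sig^16 ≡ 186^2 = 34596 ≡ 81
sig^32 ≡ 81^2 = 6561 ≡ 71
sig^64 ≡ 71^2 = 5041 ≡ 26
121 = 64 + 32 + 16 + 8 + 1, so sig^121 ≡ 26·71·81·186·74 ≡ 104 (mod 295)
104 = H(m), so the signature checks out.

accept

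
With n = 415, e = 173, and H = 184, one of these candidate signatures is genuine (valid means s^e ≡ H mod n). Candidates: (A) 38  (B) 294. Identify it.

Candidate A: 38^173 mod 415 = 148
Candidate B: 294^173 mod 415 = 184
  → matches H = 184

B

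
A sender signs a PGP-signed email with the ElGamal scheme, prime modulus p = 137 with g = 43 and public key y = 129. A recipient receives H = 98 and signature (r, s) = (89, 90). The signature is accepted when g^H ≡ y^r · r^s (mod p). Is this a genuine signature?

Left side g^H mod p:
43^2 = 1849 ≡ 68
43^4 ≡ 68^2 = 4624 ≡ 103
43^8 ≡ 103^2 = 10609 ≡ 60
43^16 ≡ 60^2 = 3600 ≡ 38
43^32 ≡ 38^2 = 1444 ≡ 74
43^64 ≡ 74^2 = 5476 ≡ 133
98 = 64 + 32 + 2, so 43^98 ≡ 133·74·68 ≡ 11 (mod 137)
Right side y^r · r^s mod p:
129^2 = 16641 ≡ 64
129^4 ≡ 64^2 = 4096 ≡ 123
129^8 ≡ 123^2 = 15129 ≡ 59
129^16 ≡ 59^2 = 3481 ≡ 56
129^32 ≡ 56^2 = 3136 ≡ 122
129^64 ≡ 122^2 = 14884 ≡ 88
89 = 64 + 16 + 8 + 1, so 129^89 ≡ 88·56·59·129 ≡ 107 (mod 137)
89^2 = 7921 ≡ 112
89^4 ≡ 112^2 = 12544 ≡ 77
89^8 ≡ 77^2 = 5929 ≡ 38
89^16 ≡ 38^2 = 1444 ≡ 74
89^32 ≡ 74^2 = 5476 ≡ 133
89^64 ≡ 133^2 = 17689 ≡ 16
90 = 64 + 16 + 8 + 2, so 89^90 ≡ 16·74·38·112 ≡ 107 (mod 137)
107·107 = 11449 ≡ 78 (mod 137)
11 ≠ 78, so verification fails.

forged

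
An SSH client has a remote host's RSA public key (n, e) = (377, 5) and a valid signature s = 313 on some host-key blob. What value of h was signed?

s^2 ≡ 313^2 = 97969 ≡ 326
s^4 ≡ 326^2 = 106276 ≡ 339
5 = 4 + 1, so s^5 ≡ 339·313 ≡ 170 (mod 377)

170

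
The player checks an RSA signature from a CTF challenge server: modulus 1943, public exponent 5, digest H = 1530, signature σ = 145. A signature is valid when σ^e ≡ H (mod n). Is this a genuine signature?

forged

σ^2 ≡ 145^2 = 21025 ≡ 1595
σ^4 ≡ 1595^2 = 2544025 ≡ 638
5 = 4 + 1, so σ^5 ≡ 638·145 ≡ 1189 (mod 1943)
σ^5 mod 1943 = 1189, but H = 1530.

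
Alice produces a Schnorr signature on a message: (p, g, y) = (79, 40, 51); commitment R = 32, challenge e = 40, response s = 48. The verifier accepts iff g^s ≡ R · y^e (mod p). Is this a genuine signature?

g^s mod p:
40^2 = 1600 ≡ 20
40^4 ≡ 20^2 = 400 ≡ 5
40^8 ≡ 5^2 = 25
40^16 ≡ 25^2 = 625 ≡ 72
40^32 ≡ 72^2 = 5184 ≡ 49
48 = 32 + 16, so 40^48 ≡ 49·72 ≡ 52 (mod 79)
R · y^e mod p:
51^2 = 2601 ≡ 73
51^4 ≡ 73^2 = 5329 ≡ 36
51^8 ≡ 36^2 = 1296 ≡ 32
51^16 ≡ 32^2 = 1024 ≡ 76
51^32 ≡ 76^2 = 5776 ≡ 9
40 = 32 + 8, so 51^40 ≡ 9·32 ≡ 51 (mod 79)
32·51 = 1632 ≡ 52 (mod 79)
52 ≡ 52 (mod 79); signature holds.

genuine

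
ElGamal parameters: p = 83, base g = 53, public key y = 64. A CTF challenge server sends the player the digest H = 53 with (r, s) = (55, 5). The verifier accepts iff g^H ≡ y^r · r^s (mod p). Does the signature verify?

Left side g^H mod p:
Squares mod 83: 53^1≡53, 53^2≡70, 53^4≡3, 53^8≡9, 53^16≡81, 53^32≡4
53 = 32 + 16 + 4 + 1, so 53^53 ≡ 4·81·3·53 ≡ 56 (mod 83)
Right side y^r · r^s mod p:
Squares mod 83: 64^1≡64, 64^2≡29, 64^4≡11, 64^8≡38, 64^16≡33, 64^32≡10
55 = 32 + 16 + 4 + 2 + 1, so 64^55 ≡ 10·33·11·29·64 ≡ 4 (mod 83)
Squares mod 83: 55^1≡55, 55^2≡37, 55^4≡41
5 = 4 + 1, so 55^5 ≡ 41·55 ≡ 14 (mod 83)
4·14 = 56 ≡ 56 (mod 83)
56 ≡ 56 (mod 83), so the signature is genuine.

verifies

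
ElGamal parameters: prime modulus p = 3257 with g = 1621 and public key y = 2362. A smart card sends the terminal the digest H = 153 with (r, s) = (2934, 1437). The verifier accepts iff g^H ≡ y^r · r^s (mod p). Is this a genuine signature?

forged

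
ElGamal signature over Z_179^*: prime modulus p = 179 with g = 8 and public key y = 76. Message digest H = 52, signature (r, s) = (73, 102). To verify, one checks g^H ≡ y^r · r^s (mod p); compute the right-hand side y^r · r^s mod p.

82

Squares mod 179: 76^1≡76, 76^2≡48, 76^4≡156, 76^8≡171, 76^16≡64, 76^32≡158, 76^64≡83
73 = 64 + 8 + 1, so 76^73 ≡ 83·171·76 ≡ 14 (mod 179)
Squares mod 179: 73^1≡73, 73^2≡138, 73^4≡70, 73^8≡67, 73^16≡14, 73^32≡17, 73^64≡110
102 = 64 + 32 + 4 + 2, so 73^102 ≡ 110·17·70·138 ≡ 57 (mod 179)
y^r · r^s ≡ 14·57 = 798 ≡ 82 (mod 179)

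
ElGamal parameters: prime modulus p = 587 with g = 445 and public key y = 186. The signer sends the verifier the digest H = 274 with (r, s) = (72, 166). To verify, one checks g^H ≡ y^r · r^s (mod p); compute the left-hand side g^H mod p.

64

445^2 = 198025 ≡ 206
445^4 ≡ 206^2 = 42436 ≡ 172
445^8 ≡ 172^2 = 29584 ≡ 234
445^16 ≡ 234^2 = 54756 ≡ 165
445^32 ≡ 165^2 = 27225 ≡ 223
445^64 ≡ 223^2 = 49729 ≡ 421
445^128 ≡ 421^2 = 177241 ≡ 554
445^256 ≡ 554^2 = 306916 ≡ 502
274 = 256 + 16 + 2, so 445^274 ≡ 502·165·206 ≡ 64 (mod 587)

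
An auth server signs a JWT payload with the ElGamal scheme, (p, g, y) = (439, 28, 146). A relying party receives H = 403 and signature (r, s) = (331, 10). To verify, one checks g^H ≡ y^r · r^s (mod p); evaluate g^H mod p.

28^2 = 784 ≡ 345
28^4 ≡ 345^2 = 119025 ≡ 56
28^8 ≡ 56^2 = 3136 ≡ 63
28^16 ≡ 63^2 = 3969 ≡ 18
28^32 ≡ 18^2 = 324
28^64 ≡ 324^2 = 104976 ≡ 55
28^128 ≡ 55^2 = 3025 ≡ 391
28^256 ≡ 391^2 = 152881 ≡ 109
403 = 256 + 128 + 16 + 2 + 1, so 28^403 ≡ 109·391·18·345·28 ≡ 418 (mod 439)

418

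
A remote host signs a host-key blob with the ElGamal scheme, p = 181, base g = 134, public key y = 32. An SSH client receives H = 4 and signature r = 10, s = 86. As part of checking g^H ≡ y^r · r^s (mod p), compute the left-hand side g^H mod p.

134^4 mod 181 = 102

102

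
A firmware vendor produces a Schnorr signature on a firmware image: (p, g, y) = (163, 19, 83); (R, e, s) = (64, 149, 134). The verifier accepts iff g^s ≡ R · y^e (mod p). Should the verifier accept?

reject

g^s mod p:
19^2 = 361 ≡ 35
19^4 ≡ 35^2 = 1225 ≡ 84
19^8 ≡ 84^2 = 7056 ≡ 47
19^16 ≡ 47^2 = 2209 ≡ 90
19^32 ≡ 90^2 = 8100 ≡ 113
19^64 ≡ 113^2 = 12769 ≡ 55
19^128 ≡ 55^2 = 3025 ≡ 91
134 = 128 + 4 + 2, so 19^134 ≡ 91·84·35 ≡ 57 (mod 163)
R · y^e mod p:
83^2 = 6889 ≡ 43
83^4 ≡ 43^2 = 1849 ≡ 56
83^8 ≡ 56^2 = 3136 ≡ 39
83^16 ≡ 39^2 = 1521 ≡ 54
83^32 ≡ 54^2 = 2916 ≡ 145
83^64 ≡ 145^2 = 21025 ≡ 161
83^128 ≡ 161^2 = 25921 ≡ 4
149 = 128 + 16 + 4 + 1, so 83^149 ≡ 4·54·56·83 ≡ 51 (mod 163)
64·51 = 3264 ≡ 4 (mod 163)
57 ≠ 4; the check fails.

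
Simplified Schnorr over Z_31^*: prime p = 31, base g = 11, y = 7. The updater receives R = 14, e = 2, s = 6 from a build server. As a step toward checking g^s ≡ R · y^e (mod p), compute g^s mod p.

Squares mod 31: 11^1≡11, 11^2≡28, 11^4≡9
6 = 4 + 2, so 11^6 ≡ 9·28 ≡ 4 (mod 31)

4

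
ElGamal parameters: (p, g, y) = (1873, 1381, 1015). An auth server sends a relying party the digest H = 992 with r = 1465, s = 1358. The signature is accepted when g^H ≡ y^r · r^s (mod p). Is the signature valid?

valid

Left side g^H mod p:
Squares mod 1873: 1381^1≡1381, 1381^2≡447, 1381^4≡1271, 1381^8≡915, 1381^16≡1867, 1381^32≡36, 1381^64≡1296, 1381^128≡1408, 1381^256≡830, 1381^512≡1509
992 = 512 + 256 + 128 + 64 + 32, so 1381^992 ≡ 1509·830·1408·1296·36 ≡ 975 (mod 1873)
Right side y^r · r^s mod p:
Squares mod 1873: 1015^1≡1015, 1015^2≡75, 1015^4≡6, 1015^8≡36, 1015^16≡1296, 1015^32≡1408, 1015^64≡830, 1015^128≡1509, 1015^256≡1386, 1015^512≡1171, 1015^1024≡205
1465 = 1024 + 256 + 128 + 32 + 16 + 8 + 1, so 1015^1465 ≡ 205·1386·1509·1408·1296·36·1015 ≡ 691 (mod 1873)
Squares mod 1873: 1465^1≡1465, 1465^2≡1640, 1465^4≡1845, 1465^8≡784, 1465^16≡312, 1465^32≡1821, 1465^64≡831, 1465^128≡1297, 1465^256≡255, 1465^512≡1343, 1465^1024≡1823
1358 = 1024 + 256 + 64 + 8 + 4 + 2, so 1465^1358 ≡ 1823·255·831·784·1845·1640 ≡ 717 (mod 1873)
691·717 = 495447 ≡ 975 (mod 1873)
975 ≡ 975 (mod 1873), so the signature is genuine.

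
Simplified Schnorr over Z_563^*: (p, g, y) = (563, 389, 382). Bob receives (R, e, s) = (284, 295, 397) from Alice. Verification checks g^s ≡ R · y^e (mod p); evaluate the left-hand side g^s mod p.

389^2 = 151321 ≡ 437
389^4 ≡ 437^2 = 190969 ≡ 112
389^8 ≡ 112^2 = 12544 ≡ 158
389^16 ≡ 158^2 = 24964 ≡ 192
389^32 ≡ 192^2 = 36864 ≡ 269
389^64 ≡ 269^2 = 72361 ≡ 297
389^128 ≡ 297^2 = 88209 ≡ 381
389^256 ≡ 381^2 = 145161 ≡ 470
397 = 256 + 128 + 8 + 4 + 1, so 389^397 ≡ 470·381·158·112·389 ≡ 200 (mod 563)

200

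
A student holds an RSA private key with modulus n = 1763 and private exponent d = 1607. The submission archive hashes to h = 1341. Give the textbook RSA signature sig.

634

Squares mod 1763: h^1≡1341, h^2≡21, h^4≡441, h^8≡551, h^16≡365, h^32≡1000, h^64≡379, h^128≡838, h^256≡570, h^512≡508, h^1024≡666
1607 = 1024 + 512 + 64 + 4 + 2 + 1, so h^1607 ≡ 666·508·379·441·21·1341 ≡ 634 (mod 1763)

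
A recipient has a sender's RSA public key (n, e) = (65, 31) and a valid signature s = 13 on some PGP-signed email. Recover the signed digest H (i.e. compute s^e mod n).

52

s^2 ≡ 13^2 = 169 ≡ 39
s^4 ≡ 39^2 = 1521 ≡ 26
s^8 ≡ 26^2 = 676 ≡ 26
s^16 ≡ 26^2 = 676 ≡ 26
31 = 16 + 8 + 4 + 2 + 1, so s^31 ≡ 26·26·26·39·13 ≡ 52 (mod 65)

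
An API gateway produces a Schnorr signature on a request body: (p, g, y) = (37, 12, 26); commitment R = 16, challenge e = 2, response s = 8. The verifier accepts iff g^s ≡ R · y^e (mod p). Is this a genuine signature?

g^s mod p:
12^2 = 144 ≡ 33
12^4 ≡ 33^2 = 1089 ≡ 16
12^8 ≡ 16^2 = 256 ≡ 34
R · y^e mod p:
26^2 = 676 ≡ 10
16·10 = 160 ≡ 12 (mod 37)
34 ≠ 12; the check fails.

forged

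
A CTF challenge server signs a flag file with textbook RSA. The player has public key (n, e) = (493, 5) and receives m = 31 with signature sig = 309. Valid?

no

sig^5 mod 493 = 311
The recovered value 311 does not match the digest 31.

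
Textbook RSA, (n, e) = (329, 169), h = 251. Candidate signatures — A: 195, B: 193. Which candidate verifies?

A

Candidate A: 195^2 = 38025 ≡ 190; 195^4 ≡ 190^2 = 36100 ≡ 239; 195^8 ≡ 239^2 = 57121 ≡ 204; 195^16 ≡ 204^2 = 41616 ≡ 162; 195^32 ≡ 162^2 = 26244 ≡ 253; 195^64 ≡ 253^2 = 64009 ≡ 183; 195^128 ≡ 183^2 = 33489 ≡ 260; 169 = 128 + 32 + 8 + 1, so 195^169 ≡ 260·253·204·195 ≡ 251 (mod 329)
  → matches h = 251
Candidate B: 193^2 = 37249 ≡ 72; 193^4 ≡ 72^2 = 5184 ≡ 249; 193^8 ≡ 249^2 = 62001 ≡ 149; 193^16 ≡ 149^2 = 22201 ≡ 158; 193^32 ≡ 158^2 = 24964 ≡ 289; 193^64 ≡ 289^2 = 83521 ≡ 284; 193^128 ≡ 284^2 = 80656 ≡ 51; 169 = 128 + 32 + 8 + 1, so 193^169 ≡ 51·289·149·193 ≡ 39 (mod 329)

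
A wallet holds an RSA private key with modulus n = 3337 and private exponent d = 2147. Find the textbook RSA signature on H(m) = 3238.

Squares mod 3337: (H(m))^1≡3238, (H(m))^2≡3127, (H(m))^4≡719, (H(m))^8≡3063, (H(m))^16≡1662, (H(m))^32≡2545, (H(m))^64≡3245, (H(m))^128≡1790, (H(m))^256≡580, (H(m))^512≡2700, (H(m))^1024≡1992, (H(m))^2048≡371
2147 = 2048 + 64 + 32 + 2 + 1, so (H(m))^2147 ≡ 371·3245·2545·3127·3238 ≡ 1794 (mod 3337)

1794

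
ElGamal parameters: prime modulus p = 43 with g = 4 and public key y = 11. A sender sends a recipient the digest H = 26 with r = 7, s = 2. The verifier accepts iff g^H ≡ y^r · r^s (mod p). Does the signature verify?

does not verify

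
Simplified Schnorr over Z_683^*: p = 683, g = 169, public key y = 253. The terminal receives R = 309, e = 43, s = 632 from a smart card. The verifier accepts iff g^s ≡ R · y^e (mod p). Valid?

yes

g^s mod p:
Squares mod 683: 169^1≡169, 169^2≡558, 169^4≡599, 169^8≡226, 169^16≡534, 169^32≡345, 169^64≡183, 169^128≡22, 169^256≡484, 169^512≡670
632 = 512 + 64 + 32 + 16 + 8, so 169^632 ≡ 670·183·345·534·226 ≡ 35 (mod 683)
R · y^e mod p:
Squares mod 683: 253^1≡253, 253^2≡490, 253^4≡367, 253^8≡138, 253^16≡603, 253^32≡253
43 = 32 + 8 + 2 + 1, so 253^43 ≡ 253·138·490·253 ≡ 104 (mod 683)
309·104 = 32136 ≡ 35 (mod 683)
35 ≡ 35 (mod 683); signature holds.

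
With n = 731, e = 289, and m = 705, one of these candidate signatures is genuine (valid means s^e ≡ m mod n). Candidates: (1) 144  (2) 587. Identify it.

Candidate 1: 144^2 = 20736 ≡ 268; 144^4 ≡ 268^2 = 71824 ≡ 186; 144^8 ≡ 186^2 = 34596 ≡ 239; 144^16 ≡ 239^2 = 57121 ≡ 103; 144^32 ≡ 103^2 = 10609 ≡ 375; 144^64 ≡ 375^2 = 140625 ≡ 273; 144^128 ≡ 273^2 = 74529 ≡ 698; 144^256 ≡ 698^2 = 487204 ≡ 358; 289 = 256 + 32 + 1, so 144^289 ≡ 358·375·144 ≡ 705 (mod 731)
  → matches m = 705
Candidate 2: 587^2 = 344569 ≡ 268; 587^4 ≡ 268^2 = 71824 ≡ 186; 587^8 ≡ 186^2 = 34596 ≡ 239; 587^16 ≡ 239^2 = 57121 ≡ 103; 587^32 ≡ 103^2 = 10609 ≡ 375; 587^64 ≡ 375^2 = 140625 ≡ 273; 587^128 ≡ 273^2 = 74529 ≡ 698; 587^256 ≡ 698^2 = 487204 ≡ 358; 289 = 256 + 32 + 1, so 587^289 ≡ 358·375·587 ≡ 26 (mod 731)

1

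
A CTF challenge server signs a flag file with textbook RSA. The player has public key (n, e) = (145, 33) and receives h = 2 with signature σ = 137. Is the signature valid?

valid

σ^2 ≡ 137^2 = 18769 ≡ 64
σ^4 ≡ 64^2 = 4096 ≡ 36
σ^8 ≡ 36^2 = 1296 ≡ 136
σ^16 ≡ 136^2 = 18496 ≡ 81
σ^32 ≡ 81^2 = 6561 ≡ 36
33 = 32 + 1, so σ^33 ≡ 36·137 ≡ 2 (mod 145)
2 = h, so the signature checks out.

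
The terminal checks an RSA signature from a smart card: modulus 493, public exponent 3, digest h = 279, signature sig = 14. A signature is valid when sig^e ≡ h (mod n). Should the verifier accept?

accept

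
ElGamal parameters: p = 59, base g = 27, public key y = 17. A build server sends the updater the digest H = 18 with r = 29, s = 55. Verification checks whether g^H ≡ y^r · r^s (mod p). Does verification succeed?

passes

Left side g^H mod p:
27^2 = 729 ≡ 21
27^4 ≡ 21^2 = 441 ≡ 28
27^8 ≡ 28^2 = 784 ≡ 17
27^16 ≡ 17^2 = 289 ≡ 53
18 = 16 + 2, so 27^18 ≡ 53·21 ≡ 51 (mod 59)
Right side y^r · r^s mod p:
17^2 = 289 ≡ 53
17^4 ≡ 53^2 = 2809 ≡ 36
17^8 ≡ 36^2 = 1296 ≡ 57
17^16 ≡ 57^2 = 3249 ≡ 4
29 = 16 + 8 + 4 + 1, so 17^29 ≡ 4·57·36·17 ≡ 1 (mod 59)
29^2 = 841 ≡ 15
29^4 ≡ 15^2 = 225 ≡ 48
29^8 ≡ 48^2 = 2304 ≡ 3
29^16 ≡ 3^2 = 9
29^32 ≡ 9^2 = 81 ≡ 22
55 = 32 + 16 + 4 + 2 + 1, so 29^55 ≡ 22·9·48·15·29 ≡ 51 (mod 59)
1·51 = 51 ≡ 51 (mod 59)
51 ≡ 51 (mod 59), so the signature is genuine.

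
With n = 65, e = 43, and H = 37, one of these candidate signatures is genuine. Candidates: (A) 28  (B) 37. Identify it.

A

Candidate A: 28^43 mod 65 = 37
  → matches H = 37
Candidate B: 37^43 mod 65 = 28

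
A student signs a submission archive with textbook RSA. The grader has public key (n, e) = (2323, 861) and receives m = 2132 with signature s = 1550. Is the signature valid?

valid

s^2 ≡ 1550^2 = 2402500 ≡ 518
s^4 ≡ 518^2 = 268324 ≡ 1179
s^8 ≡ 1179^2 = 1390041 ≡ 887
s^16 ≡ 887^2 = 786769 ≡ 1595
s^32 ≡ 1595^2 = 2544025 ≡ 340
s^64 ≡ 340^2 = 115600 ≡ 1773
s^128 ≡ 1773^2 = 3143529 ≡ 510
s^256 ≡ 510^2 = 260100 ≡ 2247
s^512 ≡ 2247^2 = 5049009 ≡ 1130
861 = 512 + 256 + 64 + 16 + 8 + 4 + 1, so s^861 ≡ 1130·2247·1773·1595·887·1179·1550 ≡ 2132 (mod 2323)
Since 2132 equals the digest 2132, verification succeeds.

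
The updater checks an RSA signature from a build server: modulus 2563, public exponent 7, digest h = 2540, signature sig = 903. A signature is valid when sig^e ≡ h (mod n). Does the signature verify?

does not verify

sig^2 ≡ 903^2 = 815409 ≡ 375
sig^4 ≡ 375^2 = 140625 ≡ 2223
7 = 4 + 2 + 1, so sig^7 ≡ 2223·375·903 ≡ 23 (mod 2563)
The recovered value 23 does not match the digest 2540.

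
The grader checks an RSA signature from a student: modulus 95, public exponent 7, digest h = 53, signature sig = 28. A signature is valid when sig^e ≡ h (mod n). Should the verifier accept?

reject

Squares mod 95: sig^1≡28, sig^2≡24, sig^4≡6
7 = 4 + 2 + 1, so sig^7 ≡ 6·24·28 ≡ 42 (mod 95)
The recovered value 42 does not match the digest 53.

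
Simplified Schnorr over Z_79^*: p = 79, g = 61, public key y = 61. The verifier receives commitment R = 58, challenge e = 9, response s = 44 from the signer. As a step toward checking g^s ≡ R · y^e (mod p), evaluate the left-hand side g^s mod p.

46

61^2 = 3721 ≡ 8
61^4 ≡ 8^2 = 64
61^8 ≡ 64^2 = 4096 ≡ 67
61^16 ≡ 67^2 = 4489 ≡ 65
61^32 ≡ 65^2 = 4225 ≡ 38
44 = 32 + 8 + 4, so 61^44 ≡ 38·67·64 ≡ 46 (mod 79)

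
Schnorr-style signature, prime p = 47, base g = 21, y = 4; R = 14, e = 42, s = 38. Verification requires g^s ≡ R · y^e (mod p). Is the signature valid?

valid

g^s mod p:
21^2 = 441 ≡ 18
21^4 ≡ 18^2 = 324 ≡ 42
21^8 ≡ 42^2 = 1764 ≡ 25
21^16 ≡ 25^2 = 625 ≡ 14
21^32 ≡ 14^2 = 196 ≡ 8
38 = 32 + 4 + 2, so 21^38 ≡ 8·42·18 ≡ 32 (mod 47)
R · y^e mod p:
4^2 = 16
4^4 ≡ 16^2 = 256 ≡ 21
4^8 ≡ 21^2 = 441 ≡ 18
4^16 ≡ 18^2 = 324 ≡ 42
4^32 ≡ 42^2 = 1764 ≡ 25
42 = 32 + 8 + 2, so 4^42 ≡ 25·18·16 ≡ 9 (mod 47)
14·9 = 126 ≡ 32 (mod 47)
32 ≡ 32 (mod 47); signature holds.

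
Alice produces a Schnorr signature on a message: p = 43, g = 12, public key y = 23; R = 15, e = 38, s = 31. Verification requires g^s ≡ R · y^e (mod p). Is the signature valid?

g^s mod p:
Squares mod 43: 12^1≡12, 12^2≡15, 12^4≡10, 12^8≡14, 12^16≡24
31 = 16 + 8 + 4 + 2 + 1, so 12^31 ≡ 24·14·10·15·12 ≡ 5 (mod 43)
R · y^e mod p:
Squares mod 43: 23^1≡23, 23^2≡13, 23^4≡40, 23^8≡9, 23^16≡38, 23^32≡25
38 = 32 + 4 + 2, so 23^38 ≡ 25·40·13 ≡ 14 (mod 43)
15·14 = 210 ≡ 38 (mod 43)
5 ≠ 38; the check fails.

invalid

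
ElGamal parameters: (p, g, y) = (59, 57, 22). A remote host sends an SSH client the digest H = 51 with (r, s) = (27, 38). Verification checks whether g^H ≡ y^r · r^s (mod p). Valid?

yes

Left side g^H mod p:
Squares mod 59: 57^1≡57, 57^2≡4, 57^4≡16, 57^8≡20, 57^16≡46, 57^32≡51
51 = 32 + 16 + 2 + 1, so 57^51 ≡ 51·46·4·57 ≡ 53 (mod 59)
Right side y^r · r^s mod p:
Squares mod 59: 22^1≡22, 22^2≡12, 22^4≡26, 22^8≡27, 22^16≡21
27 = 16 + 8 + 2 + 1, so 22^27 ≡ 21·27·12·22 ≡ 5 (mod 59)
Squares mod 59: 27^1≡27, 27^2≡21, 27^4≡28, 27^8≡17, 27^16≡53, 27^32≡36
38 = 32 + 4 + 2, so 27^38 ≡ 36·28·21 ≡ 46 (mod 59)
5·46 = 230 ≡ 53 (mod 59)
53 ≡ 53 (mod 59), so the signature is genuine.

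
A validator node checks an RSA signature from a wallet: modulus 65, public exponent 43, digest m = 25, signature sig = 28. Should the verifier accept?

reject

sig^2 ≡ 28^2 = 784 ≡ 4
sig^4 ≡ 4^2 = 16
sig^8 ≡ 16^2 = 256 ≡ 61
sig^16 ≡ 61^2 = 3721 ≡ 16
sig^32 ≡ 16^2 = 256 ≡ 61
43 = 32 + 8 + 2 + 1, so sig^43 ≡ 61·61·4·28 ≡ 37 (mod 65)
sig^43 mod 65 = 37, but m = 25.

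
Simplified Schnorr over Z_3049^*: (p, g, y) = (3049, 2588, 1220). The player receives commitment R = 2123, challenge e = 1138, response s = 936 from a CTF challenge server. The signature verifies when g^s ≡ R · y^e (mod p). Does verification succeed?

g^s mod p:
Squares mod 3049: 2588^1≡2588, 2588^2≡2140, 2588^4≡2, 2588^8≡4, 2588^16≡16, 2588^32≡256, 2588^64≡1507, 2588^128≡2593, 2588^256≡604, 2588^512≡1985
936 = 512 + 256 + 128 + 32 + 8, so 2588^936 ≡ 1985·604·2593·256·4 ≡ 2648 (mod 3049)
R · y^e mod p:
Squares mod 3049: 1220^1≡1220, 1220^2≡488, 1220^4≡322, 1220^8≡18, 1220^16≡324, 1220^32≡1310, 1220^64≡2562, 1220^128≡2396, 1220^256≡2598, 1220^512≡2167, 1220^1024≡429
1138 = 1024 + 64 + 32 + 16 + 2, so 1220^1138 ≡ 429·2562·1310·324·488 ≡ 747 (mod 3049)
2123·747 = 1585881 ≡ 401 (mod 3049)
2648 ≠ 401; the check fails.

fails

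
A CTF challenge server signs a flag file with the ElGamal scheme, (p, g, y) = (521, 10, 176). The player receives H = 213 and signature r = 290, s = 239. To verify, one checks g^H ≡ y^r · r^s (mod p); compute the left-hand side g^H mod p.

489

10^2 = 100
10^4 ≡ 100^2 = 10000 ≡ 101
10^8 ≡ 101^2 = 10201 ≡ 302
10^16 ≡ 302^2 = 91204 ≡ 29
10^32 ≡ 29^2 = 841 ≡ 320
10^64 ≡ 320^2 = 102400 ≡ 284
10^128 ≡ 284^2 = 80656 ≡ 422
213 = 128 + 64 + 16 + 4 + 1, so 10^213 ≡ 422·284·29·101·10 ≡ 489 (mod 521)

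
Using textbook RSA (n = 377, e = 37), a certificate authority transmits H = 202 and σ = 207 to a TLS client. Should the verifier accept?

reject

σ^2 ≡ 207^2 = 42849 ≡ 248
σ^4 ≡ 248^2 = 61504 ≡ 53
σ^8 ≡ 53^2 = 2809 ≡ 170
σ^16 ≡ 170^2 = 28900 ≡ 248
σ^32 ≡ 248^2 = 61504 ≡ 53
37 = 32 + 4 + 1, so σ^37 ≡ 53·53·207 ≡ 129 (mod 377)
129 ≠ 202, so verification fails.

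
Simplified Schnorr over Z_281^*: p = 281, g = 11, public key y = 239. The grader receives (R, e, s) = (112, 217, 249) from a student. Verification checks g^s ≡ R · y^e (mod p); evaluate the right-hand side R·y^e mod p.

239^2 = 57121 ≡ 78
239^4 ≡ 78^2 = 6084 ≡ 183
239^8 ≡ 183^2 = 33489 ≡ 50
239^16 ≡ 50^2 = 2500 ≡ 252
239^32 ≡ 252^2 = 63504 ≡ 279
239^64 ≡ 279^2 = 77841 ≡ 4
239^128 ≡ 4^2 = 16
217 = 128 + 64 + 16 + 8 + 1, so 239^217 ≡ 16·4·252·50·239 ≡ 130 (mod 281)
R · y^e ≡ 112·130 = 14560 ≡ 229 (mod 281)

229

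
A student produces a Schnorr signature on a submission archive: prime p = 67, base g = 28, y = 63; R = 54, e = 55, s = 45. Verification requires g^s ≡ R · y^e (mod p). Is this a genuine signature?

g^s mod p:
28^2 = 784 ≡ 47
28^4 ≡ 47^2 = 2209 ≡ 65
28^8 ≡ 65^2 = 4225 ≡ 4
28^16 ≡ 4^2 = 16
28^32 ≡ 16^2 = 256 ≡ 55
45 = 32 + 8 + 4 + 1, so 28^45 ≡ 55·4·65·28 ≡ 8 (mod 67)
R · y^e mod p:
63^2 = 3969 ≡ 16
63^4 ≡ 16^2 = 256 ≡ 55
63^8 ≡ 55^2 = 3025 ≡ 10
63^16 ≡ 10^2 = 100 ≡ 33
63^32 ≡ 33^2 = 1089 ≡ 17
55 = 32 + 16 + 4 + 2 + 1, so 63^55 ≡ 17·33·55·16·63 ≡ 38 (mod 67)
54·38 = 2052 ≡ 42 (mod 67)
8 ≠ 42; the check fails.

forged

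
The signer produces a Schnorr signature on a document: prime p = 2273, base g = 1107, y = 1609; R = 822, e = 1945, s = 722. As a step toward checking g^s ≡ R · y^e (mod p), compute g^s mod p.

1233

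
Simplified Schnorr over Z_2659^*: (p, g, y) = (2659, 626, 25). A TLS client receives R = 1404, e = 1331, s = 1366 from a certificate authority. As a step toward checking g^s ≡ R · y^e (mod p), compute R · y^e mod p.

Squares mod 2659: 25^1≡25, 25^2≡625, 25^4≡2411, 25^8≡347, 25^16≡754, 25^32≡2149, 25^64≡2177, 25^128≡991, 25^256≡910, 25^512≡1151, 25^1024≡619
1331 = 1024 + 256 + 32 + 16 + 2 + 1, so 25^1331 ≡ 619·910·2149·754·625·25 ≡ 625 (mod 2659)
R · y^e ≡ 1404·625 = 877500 ≡ 30 (mod 2659)

30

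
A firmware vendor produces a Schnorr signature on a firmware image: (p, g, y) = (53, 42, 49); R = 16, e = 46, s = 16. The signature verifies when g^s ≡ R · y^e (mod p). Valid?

yes

g^s mod p:
Squares mod 53: 42^1≡42, 42^2≡15, 42^4≡13, 42^8≡10, 42^16≡47
42^16 ≡ 47 (mod 53)
R · y^e mod p:
Squares mod 53: 49^1≡49, 49^2≡16, 49^4≡44, 49^8≡28, 49^16≡42, 49^32≡15
46 = 32 + 8 + 4 + 2, so 49^46 ≡ 15·28·44·16 ≡ 46 (mod 53)
16·46 = 736 ≡ 47 (mod 53)
47 ≡ 47 (mod 53); signature holds.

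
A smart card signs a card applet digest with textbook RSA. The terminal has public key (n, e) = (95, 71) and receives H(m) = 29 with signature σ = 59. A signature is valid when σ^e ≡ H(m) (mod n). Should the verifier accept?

Squares mod 95: σ^1≡59, σ^2≡61, σ^4≡16, σ^8≡66, σ^16≡81, σ^32≡6, σ^64≡36
71 = 64 + 4 + 2 + 1, so σ^71 ≡ 36·16·61·59 ≡ 29 (mod 95)
29 = H(m), so the signature checks out.

accept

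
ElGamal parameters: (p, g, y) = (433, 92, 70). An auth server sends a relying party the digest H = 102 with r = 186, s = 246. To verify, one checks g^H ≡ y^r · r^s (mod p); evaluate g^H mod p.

203

Squares mod 433: 92^1≡92, 92^2≡237, 92^4≡312, 92^8≡352, 92^16≡66, 92^32≡26, 92^64≡243
102 = 64 + 32 + 4 + 2, so 92^102 ≡ 243·26·312·237 ≡ 203 (mod 433)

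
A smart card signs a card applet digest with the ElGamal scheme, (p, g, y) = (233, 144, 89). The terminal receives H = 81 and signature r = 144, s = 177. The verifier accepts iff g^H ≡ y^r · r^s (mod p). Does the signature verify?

verifies

Left side g^H mod p:
144^81 mod 233 = 144
Right side y^r · r^s mod p:
89^144 mod 233 = 1
144^177 mod 233 = 144
1·144 = 144 ≡ 144 (mod 233)
144 ≡ 144 (mod 233), so the signature is genuine.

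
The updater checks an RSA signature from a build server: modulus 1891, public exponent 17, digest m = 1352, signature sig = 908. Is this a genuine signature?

sig^2 ≡ 908^2 = 824464 ≡ 1879
sig^4 ≡ 1879^2 = 3530641 ≡ 144
sig^8 ≡ 144^2 = 20736 ≡ 1826
sig^16 ≡ 1826^2 = 3334276 ≡ 443
17 = 16 + 1, so sig^17 ≡ 443·908 ≡ 1352 (mod 1891)
1352 = m, so the signature checks out.

genuine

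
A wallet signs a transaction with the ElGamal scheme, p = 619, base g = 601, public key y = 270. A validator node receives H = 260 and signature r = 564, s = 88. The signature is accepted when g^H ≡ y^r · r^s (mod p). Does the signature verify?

verifies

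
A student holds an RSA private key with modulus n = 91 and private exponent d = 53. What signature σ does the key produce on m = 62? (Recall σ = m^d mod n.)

69

Squares mod 91: m^1≡62, m^2≡22, m^4≡29, m^8≡22, m^16≡29, m^32≡22
53 = 32 + 16 + 4 + 1, so m^53 ≡ 22·29·29·62 ≡ 69 (mod 91)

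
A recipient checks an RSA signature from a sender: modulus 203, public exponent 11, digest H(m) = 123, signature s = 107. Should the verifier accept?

accept

s^2 ≡ 107^2 = 11449 ≡ 81
s^4 ≡ 81^2 = 6561 ≡ 65
s^8 ≡ 65^2 = 4225 ≡ 165
11 = 8 + 2 + 1, so s^11 ≡ 165·81·107 ≡ 123 (mod 203)
123 = H(m), so the signature checks out.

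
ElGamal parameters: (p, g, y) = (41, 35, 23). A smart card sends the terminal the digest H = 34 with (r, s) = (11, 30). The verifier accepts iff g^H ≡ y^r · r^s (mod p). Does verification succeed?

fails

Left side g^H mod p:
35^34 mod 41 = 20
Right side y^r · r^s mod p:
23^11 mod 41 = 23
11^30 mod 41 = 32
23·32 = 736 ≡ 39 (mod 41)
20 ≠ 39, so verification fails.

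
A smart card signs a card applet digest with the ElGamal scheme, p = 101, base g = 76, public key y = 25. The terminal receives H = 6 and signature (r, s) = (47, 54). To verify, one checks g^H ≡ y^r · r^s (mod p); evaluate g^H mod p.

92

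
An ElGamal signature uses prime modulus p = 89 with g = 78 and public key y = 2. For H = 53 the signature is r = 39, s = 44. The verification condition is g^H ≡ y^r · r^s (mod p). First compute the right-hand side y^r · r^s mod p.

64

Squares mod 89: 2^1≡2, 2^2≡4, 2^4≡16, 2^8≡78, 2^16≡32, 2^32≡45
39 = 32 + 4 + 2 + 1, so 2^39 ≡ 45·16·4·2 ≡ 64 (mod 89)
Squares mod 89: 39^1≡39, 39^2≡8, 39^4≡64, 39^8≡2, 39^16≡4, 39^32≡16
44 = 32 + 8 + 4, so 39^44 ≡ 16·2·64 ≡ 1 (mod 89)
y^r · r^s ≡ 64·1 = 64 ≡ 64 (mod 89)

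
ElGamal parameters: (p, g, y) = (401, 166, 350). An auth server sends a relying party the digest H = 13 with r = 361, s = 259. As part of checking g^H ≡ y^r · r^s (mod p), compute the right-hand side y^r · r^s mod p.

109

350^2 = 122500 ≡ 195
350^4 ≡ 195^2 = 38025 ≡ 331
350^8 ≡ 331^2 = 109561 ≡ 88
350^16 ≡ 88^2 = 7744 ≡ 125
350^32 ≡ 125^2 = 15625 ≡ 387
350^64 ≡ 387^2 = 149769 ≡ 196
350^128 ≡ 196^2 = 38416 ≡ 321
350^256 ≡ 321^2 = 103041 ≡ 385
361 = 256 + 64 + 32 + 8 + 1, so 350^361 ≡ 385·196·387·88·350 ≡ 223 (mod 401)
361^2 = 130321 ≡ 397
361^4 ≡ 397^2 = 157609 ≡ 16
361^8 ≡ 16^2 = 256
361^16 ≡ 256^2 = 65536 ≡ 173
361^32 ≡ 173^2 = 29929 ≡ 255
361^64 ≡ 255^2 = 65025 ≡ 63
361^128 ≡ 63^2 = 3969 ≡ 360
361^256 ≡ 360^2 = 129600 ≡ 77
259 = 256 + 2 + 1, so 361^259 ≡ 77·397·361 ≡ 290 (mod 401)
y^r · r^s ≡ 223·290 = 64670 ≡ 109 (mod 401)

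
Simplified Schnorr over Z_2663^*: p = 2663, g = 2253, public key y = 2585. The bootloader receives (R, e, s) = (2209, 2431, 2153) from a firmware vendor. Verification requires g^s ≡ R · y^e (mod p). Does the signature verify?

g^s mod p:
2253^2153 mod 2663 = 993
R · y^e mod p:
2585^2431 mod 2663 = 2507
2209·2507 = 5537963 ≡ 1586 (mod 2663)
993 ≠ 1586; the check fails.

does not verify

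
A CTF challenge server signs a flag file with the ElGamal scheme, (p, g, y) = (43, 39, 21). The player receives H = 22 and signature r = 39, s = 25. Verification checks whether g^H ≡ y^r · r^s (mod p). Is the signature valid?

invalid

Left side g^H mod p:
39^22 mod 43 = 4
Right side y^r · r^s mod p:
21^39 mod 43 = 35
39^25 mod 43 = 2
35·2 = 70 ≡ 27 (mod 43)
4 ≠ 27, so verification fails.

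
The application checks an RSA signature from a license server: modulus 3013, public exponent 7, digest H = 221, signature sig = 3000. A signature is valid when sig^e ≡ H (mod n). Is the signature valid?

Squares mod 3013: sig^1≡3000, sig^2≡169, sig^4≡1444
7 = 4 + 2 + 1, so sig^7 ≡ 1444·169·3000 ≡ 221 (mod 3013)
221 = H, so the signature checks out.

valid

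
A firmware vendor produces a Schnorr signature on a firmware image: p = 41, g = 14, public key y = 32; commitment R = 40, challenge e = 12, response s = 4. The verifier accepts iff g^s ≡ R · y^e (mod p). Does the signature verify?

verifies

g^s mod p:
14^4 mod 41 = 40
R · y^e mod p:
32^12 mod 41 = 1
40·1 = 40 ≡ 40 (mod 41)
40 ≡ 40 (mod 41); signature holds.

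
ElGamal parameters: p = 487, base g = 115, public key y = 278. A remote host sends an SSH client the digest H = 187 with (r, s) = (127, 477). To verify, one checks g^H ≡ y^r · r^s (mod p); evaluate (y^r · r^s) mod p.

484

Squares mod 487: 278^1≡278, 278^2≡338, 278^4≡286, 278^8≡467, 278^16≡400, 278^32≡264, 278^64≡55
127 = 64 + 32 + 16 + 8 + 4 + 2 + 1, so 278^127 ≡ 55·264·400·467·286·338·278 ≡ 370 (mod 487)
Squares mod 487: 127^1≡127, 127^2≡58, 127^4≡442, 127^8≡77, 127^16≡85, 127^32≡407, 127^64≡69, 127^128≡378, 127^256≡193
477 = 256 + 128 + 64 + 16 + 8 + 4 + 1, so 127^477 ≡ 193·378·69·85·77·442·127 ≡ 25 (mod 487)
y^r · r^s ≡ 370·25 = 9250 ≡ 484 (mod 487)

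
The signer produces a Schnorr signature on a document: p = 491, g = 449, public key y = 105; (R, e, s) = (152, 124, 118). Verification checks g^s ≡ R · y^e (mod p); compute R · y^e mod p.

146

105^2 = 11025 ≡ 223
105^4 ≡ 223^2 = 49729 ≡ 138
105^8 ≡ 138^2 = 19044 ≡ 386
105^16 ≡ 386^2 = 148996 ≡ 223
105^32 ≡ 223^2 = 49729 ≡ 138
105^64 ≡ 138^2 = 19044 ≡ 386
124 = 64 + 32 + 16 + 8 + 4, so 105^124 ≡ 386·138·223·386·138 ≡ 240 (mod 491)
R · y^e ≡ 152·240 = 36480 ≡ 146 (mod 491)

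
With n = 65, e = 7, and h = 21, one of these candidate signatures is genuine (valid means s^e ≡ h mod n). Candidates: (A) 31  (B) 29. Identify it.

Candidate A: Squares mod 65: 31^1≡31, 31^2≡51, 31^4≡1; 7 = 4 + 2 + 1, so 31^7 ≡ 1·51·31 ≡ 21 (mod 65)
  → matches h = 21
Candidate B: Squares mod 65: 29^1≡29, 29^2≡61, 29^4≡16; 7 = 4 + 2 + 1, so 29^7 ≡ 16·61·29 ≡ 29 (mod 65)

A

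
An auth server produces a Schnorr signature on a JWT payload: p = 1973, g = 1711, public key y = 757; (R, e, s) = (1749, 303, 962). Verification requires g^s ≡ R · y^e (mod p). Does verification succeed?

g^s mod p:
1711^2 = 2927521 ≡ 1562
1711^4 ≡ 1562^2 = 2439844 ≡ 1216
1711^8 ≡ 1216^2 = 1478656 ≡ 879
1711^16 ≡ 879^2 = 772641 ≡ 1198
1711^32 ≡ 1198^2 = 1435204 ≡ 833
1711^64 ≡ 833^2 = 693889 ≡ 1366
1711^128 ≡ 1366^2 = 1865956 ≡ 1471
1711^256 ≡ 1471^2 = 2163841 ≡ 1433
1711^512 ≡ 1433^2 = 2053489 ≡ 1569
962 = 512 + 256 + 128 + 64 + 2, so 1711^962 ≡ 1569·1433·1471·1366·1562 ≡ 939 (mod 1973)
R · y^e mod p:
757^2 = 573049 ≡ 879
757^4 ≡ 879^2 = 772641 ≡ 1198
757^8 ≡ 1198^2 = 1435204 ≡ 833
757^16 ≡ 833^2 = 693889 ≡ 1366
757^32 ≡ 1366^2 = 1865956 ≡ 1471
757^64 ≡ 1471^2 = 2163841 ≡ 1433
757^128 ≡ 1433^2 = 2053489 ≡ 1569
757^256 ≡ 1569^2 = 2461761 ≡ 1430
303 = 256 + 32 + 8 + 4 + 2 + 1, so 757^303 ≡ 1430·1471·833·1198·879·757 ≡ 1960 (mod 1973)
1749·1960 = 3428040 ≡ 939 (mod 1973)
939 ≡ 939 (mod 1973); signature holds.

passes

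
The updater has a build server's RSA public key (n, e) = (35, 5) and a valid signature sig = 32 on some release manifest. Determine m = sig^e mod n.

2

Squares mod 35: sig^1≡32, sig^2≡9, sig^4≡11
5 = 4 + 1, so sig^5 ≡ 11·32 ≡ 2 (mod 35)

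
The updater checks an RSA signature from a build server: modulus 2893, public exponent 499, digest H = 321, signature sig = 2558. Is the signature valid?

sig^2 ≡ 2558^2 = 6543364 ≡ 2291
sig^4 ≡ 2291^2 = 5248681 ≡ 779
sig^8 ≡ 779^2 = 606841 ≡ 2204
sig^16 ≡ 2204^2 = 4857616 ≡ 269
sig^32 ≡ 269^2 = 72361 ≡ 36
sig^64 ≡ 36^2 = 1296
sig^128 ≡ 1296^2 = 1679616 ≡ 1676
sig^256 ≡ 1676^2 = 2808976 ≡ 2766
499 = 256 + 128 + 64 + 32 + 16 + 2 + 1, so sig^499 ≡ 2766·1676·1296·36·269·2291·2558 ≡ 321 (mod 2893)
sig^499 mod 2893 = 321 matches H.

valid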